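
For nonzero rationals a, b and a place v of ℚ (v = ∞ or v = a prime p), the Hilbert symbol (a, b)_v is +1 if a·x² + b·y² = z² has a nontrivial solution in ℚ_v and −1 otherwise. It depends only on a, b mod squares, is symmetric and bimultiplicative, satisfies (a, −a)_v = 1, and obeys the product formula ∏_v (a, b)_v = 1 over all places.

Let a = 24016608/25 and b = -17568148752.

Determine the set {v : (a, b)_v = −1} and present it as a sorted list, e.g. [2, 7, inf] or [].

[2, 7]

(a, b) ≡ (462, -57) mod (ℚ^×)²; places V = {2, 3, 5, 7, 11, 19, ∞}.
(a,b)_5: α=-2, u≡3; β=0, v≡3 (mod 5); (3|5)=-1, (3|5)=-1; sign (−1)^0·-1^0·-1^-2 = +1.
(a,b)_3: α=3, u≡1; β=3, v≡2 (mod 3); (1|3)=+1, (2|3)=-1; sign (−1)^1·+1^3·-1^3 = +1.
(a,b)_11: α=1, u≡5; β=2, v≡9 (mod 11); (5|11)=+1, (9|11)=+1; sign (−1)^0·+1^2·+1^1 = +1.
(a,b)_19: α=2, u≡11; β=3, v≡5 (mod 19); (11|19)=+1, (5|19)=+1; sign (−1)^0·+1^3·+1^2 = +1.
(a,b)_2: α=5, β=4; u≡7, v≡7 (mod 8); ε(u)ε(v)=1·1, αω(v)=5·0, βω(u)=4·0; sum ≡ 1  ⇒  -1.
(a,b)_7: α=1, u≡5; β=2, v≡3 (mod 7); (5|7)=-1, (3|7)=-1; sign (−1)^0·-1^2·-1^1 = -1.
(a,b)_∞: sgn(462)=+, sgn(-57)=−, so +1.
|Ram(462, -57)| = 2, even; anisotropic at {2, 7}.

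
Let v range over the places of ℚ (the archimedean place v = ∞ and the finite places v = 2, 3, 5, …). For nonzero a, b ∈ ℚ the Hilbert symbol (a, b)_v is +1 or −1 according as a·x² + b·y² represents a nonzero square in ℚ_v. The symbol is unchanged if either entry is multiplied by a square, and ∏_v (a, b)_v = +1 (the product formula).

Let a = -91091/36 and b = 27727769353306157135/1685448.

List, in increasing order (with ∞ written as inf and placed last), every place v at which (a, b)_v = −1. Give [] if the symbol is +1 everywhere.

[2, 29]

(a, b) ≡ (-11, 6670) mod (ℚ^×)²; places V = {2, 3, 5, 7, 11, 13, 17, 23, 29, ∞}.
(a,b)_23: α=0, u≡8; β=1, v≡20 (mod 23); (8|23)=+1, (20|23)=-1; sign (−1)^0·+1^1·-1^0 = +1.
(a,b)_3: α=-2, u≡1; β=-6, v≡1 (mod 3); (1|3)=+1, (1|3)=+1; sign (−1)^0·+1^-6·+1^-2 = +1.
(a,b)_17: α=0, u≡6; β=-2, v≡11 (mod 17); (6|17)=-1, (11|17)=-1; sign (−1)^0·-1^-2·-1^0 = +1.
(a,b)_11: α=1, u≡8; β=4, v≡1 (mod 11); (8|11)=-1, (1|11)=+1; sign (−1)^0·-1^4·+1^1 = +1.
(a,b)_29: α=0, u≡8; β=1, v≡10 (mod 29); (8|29)=-1, (10|29)=-1; sign (−1)^0·-1^1·-1^0 = -1.
(a,b)_5: α=0, u≡4; β=1, v≡4 (mod 5); (4|5)=+1, (4|5)=+1; sign (−1)^0·+1^1·+1^0 = +1.
(a,b)_∞: sgn(-11)=−, sgn(6670)=+, so +1.
(a,b)_7: α=2, u≡3; β=6, v≡6 (mod 7); (3|7)=-1, (6|7)=-1; sign (−1)^0·-1^6·-1^2 = +1.
(a,b)_13: α=2, u≡2; β=6, v≡4 (mod 13); (2|13)=-1, (4|13)=+1; sign (−1)^0·-1^6·+1^2 = +1.
(a,b)_2: α=-2, β=-3; u≡5, v≡7 (mod 8); ε(u)ε(v)=0·1, αω(v)=-2·0, βω(u)=-3·1; sum ≡ 1  ⇒  -1.
(-11, 6670 / ℚ) ramifies at {2, 29}: a division algebra.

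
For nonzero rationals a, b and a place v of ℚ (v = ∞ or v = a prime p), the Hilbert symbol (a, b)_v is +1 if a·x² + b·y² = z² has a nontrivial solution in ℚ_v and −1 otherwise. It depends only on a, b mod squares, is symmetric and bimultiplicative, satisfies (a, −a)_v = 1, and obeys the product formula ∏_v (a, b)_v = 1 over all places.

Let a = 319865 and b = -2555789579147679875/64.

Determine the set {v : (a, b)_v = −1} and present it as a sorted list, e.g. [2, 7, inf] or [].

[5, 11, 13, 19]

Mod squares: a ≡ 319865, b ≡ -509795. Check v ∈ {∞, 2, 5, 7, 11, 13, 19, 23, 31, 37}.
v=2: v_2(a)=0, v_2(b)=-6; units ≡ 1, 5 (mod 8); ε·ε+αω+βω = 0·0+0·1+-6·0 ≡ 0  ⇒  (a,b)_2 = +1.
v=7: a=7^1·(≡6), b=7^4·(≡1) mod 7; (6|7)=-1, (1|7)=+1; (−1)^{1·4·3}·(-1)^4·(+1)^1 = +1.
v=31: a=31^0·(≡7), b=31^1·(≡19) mod 31; (7|31)=+1, (19|31)=+1; (−1)^{0·1·15}·(+1)^1·(+1)^0 = +1.
v=11: a=11^0·(≡7), b=11^1·(≡3) mod 11; (7|11)=-1, (3|11)=+1; (−1)^{0·1·5}·(-1)^1·(+1)^0 = -1.
v=19: a=19^1·(≡1), b=19^2·(≡15) mod 19; (1|19)=+1, (15|19)=-1; (−1)^{1·2·9}·(+1)^2·(-1)^1 = -1.
v=5: a=5^1·(≡3), b=5^3·(≡4) mod 5; (3|5)=-1, (4|5)=+1; (−1)^{1·3·2}·(-1)^3·(+1)^1 = -1.
v=13: a=13^1·(≡9), b=13^3·(≡2) mod 13; (9|13)=+1, (2|13)=-1; (−1)^{1·3·6}·(+1)^3·(-1)^1 = -1.
v=23: a=23^0·(≡4), b=23^1·(≡11) mod 23; (4|23)=+1, (11|23)=-1; (−1)^{0·1·11}·(+1)^1·(-1)^0 = +1.
v=∞: 319865 > 0 and -509795 < 0  ⇒  (a,b)_∞ = +1.
v=37: a=37^1·(≡24), b=37^2·(≡27) mod 37; (24|37)=-1, (27|37)=+1; (−1)^{1·2·18}·(-1)^2·(+1)^1 = +1.
Ram(319865, -509795) = {5, 11, 13, 19}; no ℚ_5-point on the conic.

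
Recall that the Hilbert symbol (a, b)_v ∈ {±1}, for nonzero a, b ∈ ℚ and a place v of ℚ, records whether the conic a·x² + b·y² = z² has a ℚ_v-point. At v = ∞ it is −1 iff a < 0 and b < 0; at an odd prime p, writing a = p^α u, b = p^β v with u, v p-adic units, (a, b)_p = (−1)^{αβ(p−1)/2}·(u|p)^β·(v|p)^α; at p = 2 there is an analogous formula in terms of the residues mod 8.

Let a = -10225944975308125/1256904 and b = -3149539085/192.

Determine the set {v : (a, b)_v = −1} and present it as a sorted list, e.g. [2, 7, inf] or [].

[5, 7, 17, inf]

Mod squares: a ≡ -87978, b ≡ -26173455. Check v ∈ {∞, 2, 3, 5, 7, 11, 17, 19, 23, 31, 43}.
v=7: a=7^6·(≡3), b=7^1·(≡5) mod 7; (3|7)=-1, (5|7)=-1; (−1)^{6·1·3}·(-1)^1·(-1)^6 = -1.
v=2: v_2(a)=-3, v_2(b)=-6; units ≡ 3, 1 (mod 8); ε·ε+αω+βω = 1·0+-3·0+-6·1 ≡ 0  ⇒  (a,b)_2 = +1.
v=11: a=11^-1·(≡2), b=11^1·(≡3) mod 11; (2|11)=-1, (3|11)=+1; (−1)^{-1·1·5}·(-1)^1·(+1)^-1 = +1.
v=3: a=3^-3·(≡2), b=3^-1·(≡1) mod 3; (2|3)=-1, (1|3)=+1; (−1)^{-3·-1·1}·(-1)^-1·(+1)^-3 = +1.
v=5: a=5^4·(≡3), b=5^1·(≡4) mod 5; (3|5)=-1, (4|5)=+1; (−1)^{4·1·2}·(-1)^1·(+1)^4 = -1.
v=∞: -87978 < 0 and -26173455 < 0  ⇒  (a,b)_∞ = -1.
v=17: a=17^2·(≡10), b=17^1·(≡3) mod 17; (10|17)=-1, (3|17)=-1; (−1)^{2·1·8}·(-1)^1·(-1)^2 = -1.
v=23: a=23^-2·(≡22), b=23^0·(≡3) mod 23; (22|23)=-1, (3|23)=+1; (−1)^{-2·0·11}·(-1)^0·(+1)^-2 = +1.
v=43: a=43^1·(≡8), b=43^1·(≡23) mod 43; (8|43)=-1, (23|43)=+1; (−1)^{1·1·21}·(-1)^1·(+1)^1 = +1.
v=31: a=31^1·(≡9), b=31^1·(≡26) mod 31; (9|31)=+1, (26|31)=-1; (−1)^{1·1·15}·(+1)^1·(-1)^1 = +1.
v=19: a=19^2·(≡11), b=19^2·(≡15) mod 19; (11|19)=+1, (15|19)=-1; (−1)^{2·2·9}·(+1)^2·(-1)^2 = +1.
|Ram(-87978, -26173455)| = 4, even; anisotropic at {5, 7, 17, ∞}.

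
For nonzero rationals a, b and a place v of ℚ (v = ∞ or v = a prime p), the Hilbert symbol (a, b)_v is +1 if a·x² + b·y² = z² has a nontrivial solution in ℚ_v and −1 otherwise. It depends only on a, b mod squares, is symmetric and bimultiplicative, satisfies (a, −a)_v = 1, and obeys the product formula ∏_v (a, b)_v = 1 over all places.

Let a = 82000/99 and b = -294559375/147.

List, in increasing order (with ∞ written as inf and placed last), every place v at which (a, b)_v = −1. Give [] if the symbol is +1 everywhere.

[2, 3, 5, 11, 19, 41]

(a, b) ≡ (2255, -11685) mod (ℚ^×)²; places V = {2, 3, 5, 7, 11, 19, 41, ∞}.
(a,b)_7: α=0, u≡2; β=-2, v≡3 (mod 7); (2|7)=+1, (3|7)=-1; sign (−1)^0·+1^-2·-1^0 = +1.
(a,b)_5: α=3, u≡4; β=5, v≡3 (mod 5); (4|5)=+1, (3|5)=-1; sign (−1)^0·+1^5·-1^3 = -1.
(a,b)_∞: sgn(2255)=+, sgn(-11685)=−, so +1.
(a,b)_2: α=4, β=0; u≡7, v≡3 (mod 8); ε(u)ε(v)=1·1, αω(v)=4·1, βω(u)=0·0; sum ≡ 1  ⇒  -1.
(a,b)_3: α=-2, u≡2; β=-1, v≡2 (mod 3); (2|3)=-1, (2|3)=-1; sign (−1)^0·-1^-1·-1^-2 = -1.
(a,b)_19: α=0, u≡18; β=1, v≡15 (mod 19); (18|19)=-1, (15|19)=-1; sign (−1)^0·-1^1·-1^0 = -1.
(a,b)_11: α=-1, u≡8; β=2, v≡6 (mod 11); (8|11)=-1, (6|11)=-1; sign (−1)^0·-1^2·-1^-1 = -1.
(a,b)_41: α=1, u≡26; β=1, v≡4 (mod 41); (26|41)=-1, (4|41)=+1; sign (−1)^0·-1^1·+1^1 = -1.
(2255, -11685 / ℚ) ramifies at {2, 3, 5, 11, 19, 41}: a division algebra.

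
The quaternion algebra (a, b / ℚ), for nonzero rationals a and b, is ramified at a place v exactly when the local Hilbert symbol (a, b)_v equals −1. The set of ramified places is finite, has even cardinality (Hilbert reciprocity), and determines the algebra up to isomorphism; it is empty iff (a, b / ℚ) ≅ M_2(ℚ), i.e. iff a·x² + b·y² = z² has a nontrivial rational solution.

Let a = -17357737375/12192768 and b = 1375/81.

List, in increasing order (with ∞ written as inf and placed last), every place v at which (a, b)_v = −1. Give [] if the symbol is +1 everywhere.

[2, 5]

(a, b) ≡ (-165, 55) mod (ℚ^×)²; places V = {2, 3, 5, 7, 11, 17, 19, ∞}.
(a,b)_19: α=2, u≡9; β=0, v≡9 (mod 19); (9|19)=+1, (9|19)=+1; sign (−1)^0·+1^0·+1^2 = +1.
(a,b)_5: α=3, u≡2; β=3, v≡1 (mod 5); (2|5)=-1, (1|5)=+1; sign (−1)^0·-1^3·+1^3 = -1.
(a,b)_3: α=-5, u≡2; β=-4, v≡1 (mod 3); (2|3)=-1, (1|3)=+1; sign (−1)^0·-1^-4·+1^-5 = +1.
(a,b)_∞: sgn(-165)=−, sgn(55)=+, so +1.
(a,b)_17: α=2, u≡3; β=0, v≡9 (mod 17); (3|17)=-1, (9|17)=+1; sign (−1)^0·-1^0·+1^2 = +1.
(a,b)_11: α=3, u≡7; β=1, v≡1 (mod 11); (7|11)=-1, (1|11)=+1; sign (−1)^1·-1^1·+1^3 = +1.
(a,b)_2: α=-10, β=0; u≡3, v≡7 (mod 8); ε(u)ε(v)=1·1, αω(v)=-10·0, βω(u)=0·1; sum ≡ 1  ⇒  -1.
(a,b)_7: α=-2, u≡5; β=0, v≡6 (mod 7); (5|7)=-1, (6|7)=-1; sign (−1)^0·-1^0·-1^-2 = +1.
Ram(-165, 55) = {2, 5}; no ℚ_2-point on the conic.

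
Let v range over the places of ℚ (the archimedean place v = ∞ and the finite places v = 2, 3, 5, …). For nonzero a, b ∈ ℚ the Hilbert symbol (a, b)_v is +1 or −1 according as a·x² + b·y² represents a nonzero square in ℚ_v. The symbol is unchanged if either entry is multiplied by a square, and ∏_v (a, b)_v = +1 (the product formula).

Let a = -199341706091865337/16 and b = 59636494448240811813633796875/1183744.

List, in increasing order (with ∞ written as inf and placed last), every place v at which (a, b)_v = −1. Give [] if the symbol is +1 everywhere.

[2, 3, 7, 13, 19, 29]

Mod squares: a ≡ -60697, b ≡ 100947. Check v ∈ {∞, 2, 3, 5, 7, 11, 13, 17, 19, 23, 29}.
v=∞: -60697 < 0 and 100947 > 0  ⇒  (a,b)_∞ = +1.
v=5: a=5^0·(≡3), b=5^6·(≡2) mod 5; (3|5)=-1, (2|5)=-1; (−1)^{0·6·2}·(-1)^6·(-1)^0 = +1.
v=7: a=7^1·(≡4), b=7^1·(≡1) mod 7; (4|7)=+1, (1|7)=+1; (−1)^{1·1·3}·(+1)^1·(+1)^1 = -1.
v=3: a=3^0·(≡2), b=3^5·(≡1) mod 3; (2|3)=-1, (1|3)=+1; (−1)^{0·5·1}·(-1)^5·(+1)^0 = -1.
v=13: a=13^3·(≡11), b=13^4·(≡11) mod 13; (11|13)=-1, (11|13)=-1; (−1)^{3·4·6}·(-1)^4·(-1)^3 = -1.
v=23: a=23^3·(≡18), b=23^3·(≡10) mod 23; (18|23)=+1, (10|23)=-1; (−1)^{3·3·11}·(+1)^3·(-1)^3 = +1.
v=19: a=19^2·(≡10), b=19^3·(≡3) mod 19; (10|19)=-1, (3|19)=-1; (−1)^{2·3·9}·(-1)^3·(-1)^2 = -1.
v=11: a=11^2·(≡3), b=11^3·(≡4) mod 11; (3|11)=+1, (4|11)=+1; (−1)^{2·3·5}·(+1)^3·(+1)^2 = +1.
v=29: a=29^3·(≡24), b=29^4·(≡14) mod 29; (24|29)=+1, (14|29)=-1; (−1)^{3·4·14}·(+1)^4·(-1)^3 = -1.
v=17: a=17^0·(≡5), b=17^-2·(≡15) mod 17; (5|17)=-1, (15|17)=+1; (−1)^{0·-2·8}·(-1)^-2·(+1)^0 = +1.
v=2: v_2(a)=-4, v_2(b)=-12; units ≡ 7, 3 (mod 8); ε·ε+αω+βω = 1·1+-4·1+-12·0 ≡ 1  ⇒  (a,b)_2 = -1.
Ram(-60697, 100947) = {2, 3, 7, 13, 19, 29}; no ℚ_2-point on the conic.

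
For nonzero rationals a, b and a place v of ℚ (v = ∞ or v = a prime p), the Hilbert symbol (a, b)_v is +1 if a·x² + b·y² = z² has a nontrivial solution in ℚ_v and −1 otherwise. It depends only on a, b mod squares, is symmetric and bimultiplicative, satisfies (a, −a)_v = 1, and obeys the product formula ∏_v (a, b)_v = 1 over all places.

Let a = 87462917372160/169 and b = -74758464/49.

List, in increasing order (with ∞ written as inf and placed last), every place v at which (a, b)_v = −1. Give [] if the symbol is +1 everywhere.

[11, 17, 19, 23]

Mod squares: a ≡ 468658465, b ≡ -14421. Check v ∈ {∞, 2, 3, 5, 7, 11, 13, 17, 19, 23, 31, 37}.
v=∞: 468658465 > 0 and -14421 < 0  ⇒  (a,b)_∞ = +1.
v=13: a=13^-2·(≡5), b=13^0·(≡9) mod 13; (5|13)=-1, (9|13)=+1; (−1)^{-2·0·6}·(-1)^0·(+1)^-2 = +1.
v=31: a=31^1·(≡8), b=31^0·(≡8) mod 31; (8|31)=+1, (8|31)=+1; (−1)^{1·0·15}·(+1)^0·(+1)^1 = +1.
v=3: a=3^6·(≡1), b=3^5·(≡2) mod 3; (1|3)=+1, (2|3)=-1; (−1)^{6·5·1}·(+1)^5·(-1)^6 = +1.
v=23: a=23^1·(≡22), b=23^1·(≡5) mod 23; (22|23)=-1, (5|23)=-1; (−1)^{1·1·11}·(-1)^1·(-1)^1 = -1.
v=2: v_2(a)=8, v_2(b)=6; units ≡ 1, 3 (mod 8); ε·ε+αω+βω = 0·1+8·1+6·0 ≡ 0  ⇒  (a,b)_2 = +1.
v=37: a=37^1·(≡31), b=37^0·(≡3) mod 37; (31|37)=-1, (3|37)=+1; (−1)^{1·0·18}·(-1)^0·(+1)^1 = +1.
v=7: a=7^0·(≡1), b=7^-2·(≡3) mod 7; (1|7)=+1, (3|7)=-1; (−1)^{0·-2·3}·(+1)^-2·(-1)^0 = +1.
v=19: a=19^1·(≡6), b=19^1·(≡17) mod 19; (6|19)=+1, (17|19)=+1; (−1)^{1·1·9}·(+1)^1·(+1)^1 = -1.
v=17: a=17^1·(≡3), b=17^0·(≡6) mod 17; (3|17)=-1, (6|17)=-1; (−1)^{1·0·8}·(-1)^0·(-1)^1 = -1.
v=5: a=5^1·(≡3), b=5^0·(≡4) mod 5; (3|5)=-1, (4|5)=+1; (−1)^{1·0·2}·(-1)^0·(+1)^1 = +1.
v=11: a=11^1·(≡3), b=11^1·(≡1) mod 11; (3|11)=+1, (1|11)=+1; (−1)^{1·1·5}·(+1)^1·(+1)^1 = -1.
(468658465, -14421 / ℚ) ramifies at {11, 17, 19, 23}: a division algebra.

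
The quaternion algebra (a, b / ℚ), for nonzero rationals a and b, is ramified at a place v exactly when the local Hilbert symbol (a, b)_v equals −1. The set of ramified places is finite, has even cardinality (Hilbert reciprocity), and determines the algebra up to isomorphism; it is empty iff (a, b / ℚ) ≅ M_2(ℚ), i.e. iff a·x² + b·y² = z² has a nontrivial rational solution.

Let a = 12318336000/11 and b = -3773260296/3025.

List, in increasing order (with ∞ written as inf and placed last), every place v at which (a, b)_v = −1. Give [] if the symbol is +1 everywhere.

Mod squares: a ≡ 2035, b ≡ -2146. Check v ∈ {∞, 2, 3, 5, 11, 13, 17, 29, 37}.
v=13: a=13^0·(≡2), b=13^2·(≡1) mod 13; (2|13)=-1, (1|13)=+1; (−1)^{0·2·6}·(-1)^2·(+1)^0 = +1.
v=17: a=17^2·(≡11), b=17^2·(≡9) mod 17; (11|17)=-1, (9|17)=+1; (−1)^{2·2·8}·(-1)^2·(+1)^2 = +1.
v=∞: 2035 > 0 and -2146 < 0  ⇒  (a,b)_∞ = +1.
v=3: a=3^2·(≡1), b=3^2·(≡2) mod 3; (1|3)=+1, (2|3)=-1; (−1)^{2·2·1}·(+1)^2·(-1)^2 = +1.
v=29: a=29^0·(≡5), b=29^1·(≡28) mod 29; (5|29)=+1, (28|29)=+1; (−1)^{0·1·14}·(+1)^1·(+1)^0 = +1.
v=2: v_2(a)=10, v_2(b)=3; units ≡ 3, 7 (mod 8); ε·ε+αω+βω = 1·1+10·0+3·1 ≡ 0  ⇒  (a,b)_2 = +1.
v=37: a=37^1·(≡17), b=37^1·(≡10) mod 37; (17|37)=-1, (10|37)=+1; (−1)^{1·1·18}·(-1)^1·(+1)^1 = -1.
v=11: a=11^-1·(≡3), b=11^-2·(≡10) mod 11; (3|11)=+1, (10|11)=-1; (−1)^{-1·-2·5}·(+1)^-2·(-1)^-1 = -1.
v=5: a=5^3·(≡3), b=5^-2·(≡4) mod 5; (3|5)=-1, (4|5)=+1; (−1)^{3·-2·2}·(-1)^-2·(+1)^3 = +1.
(2035, -2146 / ℚ) ramifies at {11, 37}: a division algebra.

[11, 37]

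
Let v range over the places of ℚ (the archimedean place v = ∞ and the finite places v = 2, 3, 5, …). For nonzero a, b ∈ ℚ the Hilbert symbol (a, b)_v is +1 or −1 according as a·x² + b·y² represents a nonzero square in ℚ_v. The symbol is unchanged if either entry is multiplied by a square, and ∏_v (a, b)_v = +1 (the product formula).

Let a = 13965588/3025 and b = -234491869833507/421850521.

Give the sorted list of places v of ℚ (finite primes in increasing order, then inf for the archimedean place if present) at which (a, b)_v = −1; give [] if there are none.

Mod squares: a ≡ 7917, b ≡ -10529987. Check v ∈ {∞, 2, 3, 5, 7, 11, 13, 17, 19, 23, 29, 31, 47, 53}.
v=23: a=23^0·(≡22), b=23^-2·(≡11) mod 23; (22|23)=-1, (11|23)=-1; (−1)^{0·-2·11}·(-1)^-2·(-1)^0 = +1.
v=29: a=29^1·(≡3), b=29^1·(≡25) mod 29; (3|29)=-1, (25|29)=+1; (−1)^{1·1·14}·(-1)^1·(+1)^1 = -1.
v=11: a=11^-2·(≡7), b=11^4·(≡1) mod 11; (7|11)=-1, (1|11)=+1; (−1)^{-2·4·5}·(-1)^4·(+1)^-2 = +1.
v=2: v_2(a)=2, v_2(b)=0; units ≡ 5, 5 (mod 8); ε·ε+αω+βω = 0·0+2·1+0·1 ≡ 0  ⇒  (a,b)_2 = +1.
v=53: a=53^0·(≡22), b=53^1·(≡32) mod 53; (22|53)=-1, (32|53)=-1; (−1)^{0·1·26}·(-1)^1·(-1)^0 = -1.
v=7: a=7^3·(≡4), b=7^0·(≡1) mod 7; (4|7)=+1, (1|7)=+1; (−1)^{3·0·3}·(+1)^0·(+1)^3 = +1.
v=3: a=3^3·(≡2), b=3^2·(≡1) mod 3; (2|3)=-1, (1|3)=+1; (−1)^{3·2·1}·(-1)^2·(+1)^3 = +1.
v=17: a=17^0·(≡14), b=17^1·(≡13) mod 17; (14|17)=-1, (13|17)=+1; (−1)^{0·1·8}·(-1)^1·(+1)^0 = -1.
v=47: a=47^0·(≡6), b=47^-2·(≡42) mod 47; (6|47)=+1, (42|47)=+1; (−1)^{0·-2·23}·(+1)^-2·(+1)^0 = +1.
v=5: a=5^-2·(≡3), b=5^0·(≡3) mod 5; (3|5)=-1, (3|5)=-1; (−1)^{-2·0·2}·(-1)^0·(-1)^-2 = +1.
v=31: a=31^0·(≡29), b=31^1·(≡13) mod 31; (29|31)=-1, (13|31)=-1; (−1)^{0·1·15}·(-1)^1·(-1)^0 = -1.
v=∞: 7917 > 0 and -10529987 < 0  ⇒  (a,b)_∞ = +1.
v=19: a=19^0·(≡14), b=19^-2·(≡13) mod 19; (14|19)=-1, (13|19)=-1; (−1)^{0·-2·9}·(-1)^-2·(-1)^0 = +1.
v=13: a=13^1·(≡11), b=13^3·(≡5) mod 13; (11|13)=-1, (5|13)=-1; (−1)^{1·3·6}·(-1)^3·(-1)^1 = +1.
Ram(7917, -10529987) = {17, 29, 31, 53}; no ℚ_17-point on the conic.

[17, 29, 31, 53]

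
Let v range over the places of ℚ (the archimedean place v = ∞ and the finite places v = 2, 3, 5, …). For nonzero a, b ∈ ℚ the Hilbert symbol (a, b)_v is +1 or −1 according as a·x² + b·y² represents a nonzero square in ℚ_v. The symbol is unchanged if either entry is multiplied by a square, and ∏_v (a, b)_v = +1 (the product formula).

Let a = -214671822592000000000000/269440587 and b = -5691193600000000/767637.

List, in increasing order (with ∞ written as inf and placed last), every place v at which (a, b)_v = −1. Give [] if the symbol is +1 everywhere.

(a, b) ≡ (-2829, -13) mod (ℚ^×)²; places V = {2, 3, 5, 13, 23, 41, ∞}.
(a,b)_23: α=3, u≡15; β=2, v≡17 (mod 23); (15|23)=-1, (17|23)=-1; sign (−1)^0·-1^2·-1^3 = -1.
(a,b)_13: α=-2, u≡11; β=-1, v≡4 (mod 13); (11|13)=-1, (4|13)=+1; sign (−1)^0·-1^-1·+1^-2 = -1.
(a,b)_∞: sgn(-2829)=−, sgn(-13)=−, so -1.
(a,b)_5: α=12, u≡4; β=8, v≡2 (mod 5); (4|5)=+1, (2|5)=-1; sign (−1)^0·+1^8·-1^12 = +1.
(a,b)_2: α=20, β=14; u≡3, v≡3 (mod 8); ε(u)ε(v)=1·1, αω(v)=20·1, βω(u)=14·1; sum ≡ 1  ⇒  -1.
(a,b)_41: α=3, u≡3; β=2, v≡28 (mod 41); (3|41)=-1, (28|41)=-1; sign (−1)^0·-1^2·-1^3 = -1.
(a,b)_3: α=-13, u≡2; β=-10, v≡2 (mod 3); (2|3)=-1, (2|3)=-1; sign (−1)^0·-1^-10·-1^-13 = -1.
|Ram(-2829, -13)| = 6, even; anisotropic at {2, 3, 13, 23, 41, ∞}.

[2, 3, 13, 23, 41, inf]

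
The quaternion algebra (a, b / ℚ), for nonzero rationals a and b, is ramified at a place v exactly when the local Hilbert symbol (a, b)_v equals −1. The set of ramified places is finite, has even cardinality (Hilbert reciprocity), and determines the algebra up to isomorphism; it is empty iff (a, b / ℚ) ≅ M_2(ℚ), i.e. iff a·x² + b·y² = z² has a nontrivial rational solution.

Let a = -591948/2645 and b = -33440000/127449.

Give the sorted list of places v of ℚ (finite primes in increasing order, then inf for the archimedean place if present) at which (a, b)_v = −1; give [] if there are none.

Mod squares: a ≡ -1015, b ≡ -209. Check v ∈ {∞, 2, 3, 5, 7, 11, 17, 19, 23, 29}.
v=23: a=23^-2·(≡19), b=23^0·(≡19) mod 23; (19|23)=-1, (19|23)=-1; (−1)^{-2·0·11}·(-1)^0·(-1)^-2 = +1.
v=7: a=7^1·(≡4), b=7^-2·(≡2) mod 7; (4|7)=+1, (2|7)=+1; (−1)^{1·-2·3}·(+1)^-2·(+1)^1 = +1.
v=11: a=11^0·(≡10), b=11^1·(≡5) mod 11; (10|11)=-1, (5|11)=+1; (−1)^{0·1·5}·(-1)^1·(+1)^0 = -1.
v=3: a=3^6·(≡2), b=3^-2·(≡1) mod 3; (2|3)=-1, (1|3)=+1; (−1)^{6·-2·1}·(-1)^-2·(+1)^6 = +1.
v=5: a=5^-1·(≡3), b=5^4·(≡4) mod 5; (3|5)=-1, (4|5)=+1; (−1)^{-1·4·2}·(-1)^4·(+1)^-1 = +1.
v=17: a=17^0·(≡6), b=17^-2·(≡14) mod 17; (6|17)=-1, (14|17)=-1; (−1)^{0·-2·8}·(-1)^-2·(-1)^0 = +1.
v=29: a=29^1·(≡20), b=29^0·(≡7) mod 29; (20|29)=+1, (7|29)=+1; (−1)^{1·0·14}·(+1)^0·(+1)^1 = +1.
v=∞: -1015 < 0 and -209 < 0  ⇒  (a,b)_∞ = -1.
v=19: a=19^0·(≡4), b=19^1·(≡10) mod 19; (4|19)=+1, (10|19)=-1; (−1)^{0·1·9}·(+1)^1·(-1)^0 = +1.
v=2: v_2(a)=2, v_2(b)=8; units ≡ 1, 7 (mod 8); ε·ε+αω+βω = 0·1+2·0+8·0 ≡ 0  ⇒  (a,b)_2 = +1.
(-1015, -209 / ℚ) ramifies at {11, ∞}: a division algebra.

[11, inf]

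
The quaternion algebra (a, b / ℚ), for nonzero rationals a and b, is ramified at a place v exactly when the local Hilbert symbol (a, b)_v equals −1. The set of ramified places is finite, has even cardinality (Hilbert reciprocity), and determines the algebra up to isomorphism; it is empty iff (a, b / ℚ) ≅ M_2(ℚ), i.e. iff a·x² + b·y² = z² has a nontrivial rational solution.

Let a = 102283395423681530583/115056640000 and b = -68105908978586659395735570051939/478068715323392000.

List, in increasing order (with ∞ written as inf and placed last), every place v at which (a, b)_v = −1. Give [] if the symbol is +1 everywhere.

[5, 23]

Mod squares: a ≡ 7, b ≡ -4255. Check v ∈ {∞, 2, 3, 5, 7, 23, 29, 37, 41, 43, 47, 53}.
v=41: a=41^2·(≡35), b=41^4·(≡36) mod 41; (35|41)=-1, (36|41)=+1; (−1)^{2·4·20}·(-1)^4·(+1)^2 = +1.
v=53: a=53^-2·(≡43), b=53^-4·(≡11) mod 53; (43|53)=+1, (11|53)=+1; (−1)^{-2·-4·26}·(+1)^-4·(+1)^-2 = +1.
v=29: a=29^0·(≡20), b=29^2·(≡17) mod 29; (20|29)=+1, (17|29)=-1; (−1)^{0·2·14}·(+1)^2·(-1)^0 = +1.
v=47: a=47^2·(≡17), b=47^4·(≡41) mod 47; (17|47)=+1, (41|47)=-1; (−1)^{2·4·23}·(+1)^4·(-1)^2 = +1.
v=43: a=43^0·(≡33), b=43^-2·(≡5) mod 43; (33|43)=-1, (5|43)=-1; (−1)^{0·-2·21}·(-1)^-2·(-1)^0 = +1.
v=7: a=7^3·(≡2), b=7^6·(≡2) mod 7; (2|7)=+1, (2|7)=+1; (−1)^{3·6·3}·(+1)^6·(+1)^3 = +1.
v=23: a=23^2·(≡5), b=23^3·(≡21) mod 23; (5|23)=-1, (21|23)=-1; (−1)^{2·3·11}·(-1)^3·(-1)^2 = -1.
v=37: a=37^4·(≡21), b=37^3·(≡10) mod 37; (21|37)=+1, (10|37)=+1; (−1)^{4·3·18}·(+1)^3·(+1)^4 = +1.
v=2: v_2(a)=-16, v_2(b)=-18; units ≡ 7, 1 (mod 8); ε·ε+αω+βω = 1·0+-16·0+-18·0 ≡ 0  ⇒  (a,b)_2 = +1.
v=∞: 7 > 0 and -4255 < 0  ⇒  (a,b)_∞ = +1.
v=5: a=5^-4·(≡2), b=5^-3·(≡1) mod 5; (2|5)=-1, (1|5)=+1; (−1)^{-4·-3·2}·(-1)^-3·(+1)^-4 = -1.
v=3: a=3^4·(≡1), b=3^4·(≡2) mod 3; (1|3)=+1, (2|3)=-1; (−1)^{4·4·1}·(+1)^4·(-1)^4 = +1.
Ram(7, -4255) = {5, 23}; no ℚ_5-point on the conic.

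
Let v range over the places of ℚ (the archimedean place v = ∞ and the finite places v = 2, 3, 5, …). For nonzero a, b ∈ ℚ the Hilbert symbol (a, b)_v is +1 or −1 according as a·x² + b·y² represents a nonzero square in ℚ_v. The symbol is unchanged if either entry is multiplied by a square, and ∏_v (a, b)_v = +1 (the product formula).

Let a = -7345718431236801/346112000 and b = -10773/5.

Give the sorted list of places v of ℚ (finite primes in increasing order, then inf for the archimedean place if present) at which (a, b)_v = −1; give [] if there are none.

[2, 5, 19, inf]

(a, b) ≡ (-805, -665) mod (ℚ^×)²; places V = {2, 3, 5, 7, 11, 13, 19, 23, ∞}.
(a,b)_7: α=3, u≡1; β=1, v≡3 (mod 7); (1|7)=+1, (3|7)=-1; sign (−1)^1·+1^1·-1^3 = +1.
(a,b)_5: α=-3, u≡4; β=-1, v≡2 (mod 5); (4|5)=+1, (2|5)=-1; sign (−1)^0·+1^-1·-1^-3 = -1.
(a,b)_2: α=-14, β=0; u≡3, v≡7 (mod 8); ε(u)ε(v)=1·1, αω(v)=-14·0, βω(u)=0·1; sum ≡ 1  ⇒  -1.
(a,b)_∞: sgn(-805)=−, sgn(-665)=−, so -1.
(a,b)_19: α=4, u≡8; β=1, v≡12 (mod 19); (8|19)=-1, (12|19)=-1; sign (−1)^0·-1^1·-1^4 = -1.
(a,b)_13: α=-2, u≡10; β=0, v≡6 (mod 13); (10|13)=+1, (6|13)=-1; sign (−1)^0·+1^0·-1^-2 = +1.
(a,b)_23: α=1, u≡20; β=0, v≡12 (mod 23); (20|23)=-1, (12|23)=+1; sign (−1)^0·-1^0·+1^1 = +1.
(a,b)_11: α=2, u≡1; β=0, v≡8 (mod 11); (1|11)=+1, (8|11)=-1; sign (−1)^0·+1^0·-1^2 = +1.
(a,b)_3: α=10, u≡2; β=4, v≡1 (mod 3); (2|3)=-1, (1|3)=+1; sign (−1)^0·-1^4·+1^10 = +1.
(-805, -665 / ℚ) ramifies at {2, 5, 19, ∞}: a division algebra.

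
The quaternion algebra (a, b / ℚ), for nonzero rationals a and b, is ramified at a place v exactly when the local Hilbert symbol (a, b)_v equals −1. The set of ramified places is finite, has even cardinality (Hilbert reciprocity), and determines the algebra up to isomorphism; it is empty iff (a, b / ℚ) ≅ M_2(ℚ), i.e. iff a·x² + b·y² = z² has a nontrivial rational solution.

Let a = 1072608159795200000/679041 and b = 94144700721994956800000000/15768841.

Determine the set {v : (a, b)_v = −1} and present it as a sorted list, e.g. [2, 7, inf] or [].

Mod squares: a ≡ 1045, b ≡ 537602. Check v ∈ {∞, 2, 3, 5, 7, 11, 13, 19, 23, 29, 31}.
v=13: a=13^0·(≡2), b=13^1·(≡9) mod 13; (2|13)=-1, (9|13)=+1; (−1)^{0·1·6}·(-1)^1·(+1)^0 = -1.
v=11: a=11^-1·(≡6), b=11^-2·(≡2) mod 11; (6|11)=-1, (2|11)=-1; (−1)^{-1·-2·5}·(-1)^-2·(-1)^-1 = -1.
v=31: a=31^2·(≡22), b=31^3·(≡3) mod 31; (22|31)=-1, (3|31)=-1; (−1)^{2·3·15}·(-1)^3·(-1)^2 = -1.
v=7: a=7^2·(≡2), b=7^0·(≡1) mod 7; (2|7)=+1, (1|7)=+1; (−1)^{2·0·3}·(+1)^0·(+1)^2 = +1.
v=23: a=23^2·(≡22), b=23^3·(≡13) mod 23; (22|23)=-1, (13|23)=+1; (−1)^{2·3·11}·(-1)^3·(+1)^2 = -1.
v=5: a=5^5·(≡4), b=5^8·(≡3) mod 5; (4|5)=+1, (3|5)=-1; (−1)^{5·8·2}·(+1)^8·(-1)^5 = -1.
v=3: a=3^-2·(≡1), b=3^0·(≡2) mod 3; (1|3)=+1, (2|3)=-1; (−1)^{-2·0·1}·(+1)^0·(-1)^-2 = +1.
v=19: a=19^-3·(≡17), b=19^-4·(≡5) mod 19; (17|19)=+1, (5|19)=+1; (−1)^{-3·-4·9}·(+1)^-4·(+1)^-3 = +1.
v=2: v_2(a)=14, v_2(b)=21; units ≡ 5, 1 (mod 8); ε·ε+αω+βω = 0·0+14·0+21·1 ≡ 1  ⇒  (a,b)_2 = -1.
v=∞: 1045 > 0 and 537602 > 0  ⇒  (a,b)_∞ = +1.
v=29: a=29^2·(≡25), b=29^3·(≡20) mod 29; (25|29)=+1, (20|29)=+1; (−1)^{2·3·14}·(+1)^3·(+1)^2 = +1.
Ram(1045, 537602) = {2, 5, 11, 13, 23, 31}; no ℚ_2-point on the conic.

[2, 5, 11, 13, 23, 31]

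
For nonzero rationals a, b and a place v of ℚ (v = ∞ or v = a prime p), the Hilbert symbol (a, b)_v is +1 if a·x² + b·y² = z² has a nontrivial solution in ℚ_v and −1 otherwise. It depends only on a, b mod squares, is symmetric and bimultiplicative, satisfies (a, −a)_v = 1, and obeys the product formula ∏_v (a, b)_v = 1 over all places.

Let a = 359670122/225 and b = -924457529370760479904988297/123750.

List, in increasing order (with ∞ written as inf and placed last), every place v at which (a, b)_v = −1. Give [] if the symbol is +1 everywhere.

[7, 17, 19, 29, 31, 41]

(a, b) ≡ (213962, -261920054) mod (ℚ^×)²; places V = {2, 3, 5, 7, 11, 17, 19, 29, 31, 41, ∞}.
(a,b)_∞: sgn(213962)=+, sgn(-261920054)=−, so +1.
(a,b)_11: α=0, u≡4; β=-1, v≡3 (mod 11); (4|11)=+1, (3|11)=+1; sign (−1)^0·+1^-1·+1^0 = +1.
(a,b)_17: α=1, u≡14; β=3, v≡15 (mod 17); (14|17)=-1, (15|17)=+1; sign (−1)^0·-1^3·+1^1 = -1.
(a,b)_41: α=2, u≡34; β=5, v≡1 (mod 41); (34|41)=-1, (1|41)=+1; sign (−1)^0·-1^5·+1^2 = -1.
(a,b)_19: α=0, u≡10; β=1, v≡14 (mod 19); (10|19)=-1, (14|19)=-1; sign (−1)^0·-1^1·-1^0 = -1.
(a,b)_31: α=1, u≡2; β=3, v≡18 (mod 31); (2|31)=+1, (18|31)=+1; sign (−1)^1·+1^3·+1^1 = -1.
(a,b)_2: α=1, β=-1; u≡5, v≡5 (mod 8); ε(u)ε(v)=0·0, αω(v)=1·1, βω(u)=-1·1; sum ≡ 0  ⇒  +1.
(a,b)_3: α=-2, u≡2; β=-2, v≡1 (mod 3); (2|3)=-1, (1|3)=+1; sign (−1)^0·-1^-2·+1^-2 = +1.
(a,b)_5: α=-2, u≡3; β=-4, v≡1 (mod 5); (3|5)=-1, (1|5)=+1; sign (−1)^0·-1^-4·+1^-2 = +1.
(a,b)_7: α=1, u≡4; β=6, v≡3 (mod 7); (4|7)=+1, (3|7)=-1; sign (−1)^0·+1^6·-1^1 = -1.
(a,b)_29: α=1, u≡10; β=3, v≡25 (mod 29); (10|29)=-1, (25|29)=+1; sign (−1)^0·-1^3·+1^1 = -1.
Ram(213962, -261920054) = {7, 17, 19, 29, 31, 41}; no ℚ_7-point on the conic.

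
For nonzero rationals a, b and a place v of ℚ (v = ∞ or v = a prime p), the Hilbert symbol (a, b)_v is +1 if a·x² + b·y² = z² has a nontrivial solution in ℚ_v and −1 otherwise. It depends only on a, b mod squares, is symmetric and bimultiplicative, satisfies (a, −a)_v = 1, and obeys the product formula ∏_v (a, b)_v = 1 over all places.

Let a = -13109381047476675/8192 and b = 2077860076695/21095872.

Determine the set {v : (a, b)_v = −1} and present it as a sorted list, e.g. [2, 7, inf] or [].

(a, b) ≡ (-6, 10465) mod (ℚ^×)²; places V = {2, 3, 5, 7, 13, 17, 23, 31, 43, ∞}.
(a,b)_13: α=2, u≡8; β=1, v≡12 (mod 13); (8|13)=-1, (12|13)=+1; sign (−1)^0·-1^1·+1^2 = -1.
(a,b)_5: α=2, u≡4; β=1, v≡2 (mod 5); (4|5)=+1, (2|5)=-1; sign (−1)^0·+1^1·-1^2 = +1.
(a,b)_∞: sgn(-6)=−, sgn(10465)=+, so +1.
(a,b)_23: α=2, u≡20; β=1, v≡4 (mod 23); (20|23)=-1, (4|23)=+1; sign (−1)^0·-1^1·+1^2 = -1.
(a,b)_17: α=6, u≡11; β=4, v≡11 (mod 17); (11|17)=-1, (11|17)=-1; sign (−1)^0·-1^4·-1^6 = +1.
(a,b)_7: α=0, u≡2; β=-3, v≡2 (mod 7); (2|7)=+1, (2|7)=+1; sign (−1)^0·+1^-3·+1^0 = +1.
(a,b)_2: α=-13, β=-6; u≡5, v≡1 (mod 8); ε(u)ε(v)=0·0, αω(v)=-13·0, βω(u)=-6·1; sum ≡ 0  ⇒  +1.
(a,b)_43: α=0, u≡37; β=2, v≡35 (mod 43); (37|43)=-1, (35|43)=+1; sign (−1)^0·-1^2·+1^0 = +1.
(a,b)_31: α=0, u≡28; β=-2, v≡4 (mod 31); (28|31)=+1, (4|31)=+1; sign (−1)^0·+1^-2·+1^0 = +1.
(a,b)_3: α=5, u≡1; β=2, v≡1 (mod 3); (1|3)=+1, (1|3)=+1; sign (−1)^0·+1^2·+1^5 = +1.
Ram(-6, 10465) = {13, 23}; no ℚ_13-point on the conic.

[13, 23]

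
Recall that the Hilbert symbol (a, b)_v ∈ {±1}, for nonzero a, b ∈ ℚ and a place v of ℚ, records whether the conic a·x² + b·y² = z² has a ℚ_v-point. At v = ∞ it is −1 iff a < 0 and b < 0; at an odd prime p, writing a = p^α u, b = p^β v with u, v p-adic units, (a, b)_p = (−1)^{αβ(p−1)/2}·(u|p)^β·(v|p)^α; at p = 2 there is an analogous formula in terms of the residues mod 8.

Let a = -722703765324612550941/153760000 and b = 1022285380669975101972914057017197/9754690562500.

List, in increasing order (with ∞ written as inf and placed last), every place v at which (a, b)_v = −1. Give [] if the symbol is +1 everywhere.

(a, b) ≡ (-1189, 1069453) mod (ℚ^×)²; places V = {2, 3, 5, 7, 11, 13, 17, 19, 29, 31, 41, 43, ∞}.
(a,b)_19: α=2, u≡2; β=3, v≡7 (mod 19); (2|19)=-1, (7|19)=+1; sign (−1)^0·-1^3·+1^2 = -1.
(a,b)_∞: sgn(-1189)=−, sgn(1069453)=+, so +1.
(a,b)_3: α=12, u≡2; β=20, v≡1 (mod 3); (2|3)=-1, (1|3)=+1; sign (−1)^0·-1^20·+1^12 = +1.
(a,b)_13: α=0, u≡8; β=-2, v≡2 (mod 13); (8|13)=-1, (2|13)=-1; sign (−1)^0·-1^-2·-1^0 = +1.
(a,b)_2: α=-8, β=-2; u≡3, v≡5 (mod 8); ε(u)ε(v)=1·0, αω(v)=-8·1, βω(u)=-2·1; sum ≡ 0  ⇒  +1.
(a,b)_41: α=1, u≡38; β=2, v≡33 (mod 41); (38|41)=-1, (33|41)=+1; sign (−1)^0·-1^2·+1^1 = +1.
(a,b)_5: α=-4, u≡4; β=-6, v≡2 (mod 5); (4|5)=+1, (2|5)=-1; sign (−1)^0·+1^-6·-1^-4 = +1.
(a,b)_7: α=2, u≡1; β=5, v≡4 (mod 7); (1|7)=+1, (4|7)=+1; sign (−1)^0·+1^5·+1^2 = +1.
(a,b)_31: α=-2, u≡1; β=-4, v≡13 (mod 31); (1|31)=+1, (13|31)=-1; sign (−1)^0·+1^-4·-1^-2 = +1.
(a,b)_29: α=1, u≡8; β=2, v≡5 (mod 29); (8|29)=-1, (5|29)=+1; sign (−1)^0·-1^2·+1^1 = +1.
(a,b)_11: α=2, u≡8; β=3, v≡9 (mod 11); (8|11)=-1, (9|11)=+1; sign (−1)^0·-1^3·+1^2 = -1.
(a,b)_17: α=2, u≡8; β=1, v≡8 (mod 17); (8|17)=+1, (8|17)=+1; sign (−1)^0·+1^1·+1^2 = +1.
(a,b)_43: α=2, u≡16; β=3, v≡6 (mod 43); (16|43)=+1, (6|43)=+1; sign (−1)^0·+1^3·+1^2 = +1.
Ram(-1189, 1069453) = {11, 19}; no ℚ_11-point on the conic.

[11, 19]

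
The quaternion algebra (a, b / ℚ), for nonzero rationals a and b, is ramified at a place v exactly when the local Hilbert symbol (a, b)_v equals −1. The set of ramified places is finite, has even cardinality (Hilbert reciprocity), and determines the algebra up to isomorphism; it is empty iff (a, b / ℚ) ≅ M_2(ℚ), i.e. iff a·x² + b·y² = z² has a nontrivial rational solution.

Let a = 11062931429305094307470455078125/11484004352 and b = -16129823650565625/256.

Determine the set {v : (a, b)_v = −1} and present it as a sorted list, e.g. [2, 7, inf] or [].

Mod squares: a ≡ 88970, b ≡ -7294105. Check v ∈ {∞, 2, 3, 5, 7, 11, 13, 17, 19, 23, 29, 31, 37, 41}.
v=23: a=23^2·(≡3), b=23^1·(≡9) mod 23; (3|23)=+1, (9|23)=+1; (−1)^{2·1·11}·(+1)^1·(+1)^2 = +1.
v=19: a=19^2·(≡12), b=19^2·(≡3) mod 19; (12|19)=-1, (3|19)=-1; (−1)^{2·2·9}·(-1)^2·(-1)^2 = +1.
v=11: a=11^2·(≡8), b=11^2·(≡10) mod 11; (8|11)=-1, (10|11)=-1; (−1)^{2·2·5}·(-1)^2·(-1)^2 = +1.
v=41: a=41^1·(≡6), b=41^1·(≡14) mod 41; (6|41)=-1, (14|41)=-1; (−1)^{1·1·20}·(-1)^1·(-1)^1 = +1.
v=29: a=29^2·(≡12), b=29^0·(≡4) mod 29; (12|29)=-1, (4|29)=+1; (−1)^{2·0·14}·(-1)^0·(+1)^2 = +1.
v=∞: 88970 > 0 and -7294105 < 0  ⇒  (a,b)_∞ = +1.
v=7: a=7^3·(≡6), b=7^1·(≡3) mod 7; (6|7)=-1, (3|7)=-1; (−1)^{3·1·3}·(-1)^1·(-1)^3 = -1.
v=5: a=5^9·(≡4), b=5^5·(≡4) mod 5; (4|5)=+1, (4|5)=+1; (−1)^{9·5·2}·(+1)^5·(+1)^9 = +1.
v=13: a=13^4·(≡8), b=13^1·(≡7) mod 13; (8|13)=-1, (7|13)=-1; (−1)^{4·1·6}·(-1)^1·(-1)^4 = -1.
v=2: v_2(a)=-23, v_2(b)=-8; units ≡ 5, 7 (mod 8); ε·ε+αω+βω = 0·1+-23·0+-8·1 ≡ 0  ⇒  (a,b)_2 = +1.
v=31: a=31^1·(≡10), b=31^0·(≡20) mod 31; (10|31)=+1, (20|31)=+1; (−1)^{1·0·15}·(+1)^0·(+1)^1 = +1.
v=17: a=17^2·(≡13), b=17^1·(≡16) mod 17; (13|17)=+1, (16|17)=+1; (−1)^{2·1·8}·(+1)^1·(+1)^2 = +1.
v=37: a=37^-2·(≡17), b=37^0·(≡11) mod 37; (17|37)=-1, (11|37)=+1; (−1)^{-2·0·18}·(-1)^0·(+1)^-2 = +1.
v=3: a=3^4·(≡2), b=3^4·(≡2) mod 3; (2|3)=-1, (2|3)=-1; (−1)^{4·4·1}·(-1)^4·(-1)^4 = +1.
Ram(88970, -7294105) = {7, 13}; no ℚ_7-point on the conic.

[7, 13]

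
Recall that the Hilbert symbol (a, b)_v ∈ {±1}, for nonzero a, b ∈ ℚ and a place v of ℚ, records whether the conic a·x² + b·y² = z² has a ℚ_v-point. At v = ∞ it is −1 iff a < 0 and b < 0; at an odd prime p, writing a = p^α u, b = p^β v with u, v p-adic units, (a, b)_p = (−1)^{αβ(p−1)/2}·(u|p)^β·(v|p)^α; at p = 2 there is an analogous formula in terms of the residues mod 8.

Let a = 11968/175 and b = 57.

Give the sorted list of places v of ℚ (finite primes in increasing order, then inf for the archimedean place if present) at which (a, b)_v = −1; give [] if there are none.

[11, 17]

Mod squares: a ≡ 1309, b ≡ 57. Check v ∈ {∞, 2, 3, 5, 7, 11, 17, 19}.
v=2: v_2(a)=6, v_2(b)=0; units ≡ 5, 1 (mod 8); ε·ε+αω+βω = 0·0+6·0+0·1 ≡ 0  ⇒  (a,b)_2 = +1.
v=7: a=7^-1·(≡3), b=7^0·(≡1) mod 7; (3|7)=-1, (1|7)=+1; (−1)^{-1·0·3}·(-1)^0·(+1)^-1 = +1.
v=19: a=19^0·(≡9), b=19^1·(≡3) mod 19; (9|19)=+1, (3|19)=-1; (−1)^{0·1·9}·(+1)^1·(-1)^0 = +1.
v=17: a=17^1·(≡15), b=17^0·(≡6) mod 17; (15|17)=+1, (6|17)=-1; (−1)^{1·0·8}·(+1)^0·(-1)^1 = -1.
v=11: a=11^1·(≡1), b=11^0·(≡2) mod 11; (1|11)=+1, (2|11)=-1; (−1)^{1·0·5}·(+1)^0·(-1)^1 = -1.
v=∞: 1309 > 0 and 57 > 0  ⇒  (a,b)_∞ = +1.
v=5: a=5^-2·(≡4), b=5^0·(≡2) mod 5; (4|5)=+1, (2|5)=-1; (−1)^{-2·0·2}·(+1)^0·(-1)^-2 = +1.
v=3: a=3^0·(≡1), b=3^1·(≡1) mod 3; (1|3)=+1, (1|3)=+1; (−1)^{0·1·1}·(+1)^1·(+1)^0 = +1.
(1309, 57 / ℚ) ramifies at {11, 17}: a division algebra.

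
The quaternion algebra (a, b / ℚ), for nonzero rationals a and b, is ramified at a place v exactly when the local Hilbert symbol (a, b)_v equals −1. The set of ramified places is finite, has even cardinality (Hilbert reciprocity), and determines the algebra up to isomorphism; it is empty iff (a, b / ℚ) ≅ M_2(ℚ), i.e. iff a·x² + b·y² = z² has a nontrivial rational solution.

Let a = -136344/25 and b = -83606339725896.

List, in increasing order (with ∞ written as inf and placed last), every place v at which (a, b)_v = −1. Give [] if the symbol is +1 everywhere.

(a, b) ≡ (-34086, -1794) mod (ℚ^×)²; places V = {2, 3, 5, 13, 19, 23, ∞}.
(a,b)_∞: sgn(-34086)=−, sgn(-1794)=−, so -1.
(a,b)_13: α=1, u≡10; β=3, v≡8 (mod 13); (10|13)=+1, (8|13)=-1; sign (−1)^0·+1^3·-1^1 = -1.
(a,b)_2: α=3, β=3; u≡5, v≡7 (mod 8); ε(u)ε(v)=0·1, αω(v)=3·0, βω(u)=3·1; sum ≡ 1  ⇒  -1.
(a,b)_3: α=1, u≡2; β=1, v≡2 (mod 3); (2|3)=-1, (2|3)=-1; sign (−1)^1·-1^1·-1^1 = -1.
(a,b)_5: α=-2, u≡1; β=0, v≡4 (mod 5); (1|5)=+1, (4|5)=+1; sign (−1)^0·+1^0·+1^-2 = +1.
(a,b)_23: α=1, u≡3; β=3, v≡10 (mod 23); (3|23)=+1, (10|23)=-1; sign (−1)^1·+1^3·-1^1 = +1.
(a,b)_19: α=1, u≡1; β=4, v≡17 (mod 19); (1|19)=+1, (17|19)=+1; sign (−1)^0·+1^4·+1^1 = +1.
(-34086, -1794 / ℚ) ramifies at {2, 3, 13, ∞}: a division algebra.

[2, 3, 13, inf]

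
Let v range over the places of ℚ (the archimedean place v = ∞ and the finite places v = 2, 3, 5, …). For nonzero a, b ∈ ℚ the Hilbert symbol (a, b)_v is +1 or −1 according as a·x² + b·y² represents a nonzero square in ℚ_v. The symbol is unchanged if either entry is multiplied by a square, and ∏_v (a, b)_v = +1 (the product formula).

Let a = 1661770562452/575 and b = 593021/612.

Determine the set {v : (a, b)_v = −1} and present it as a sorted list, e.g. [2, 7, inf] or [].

Mod squares: a ≡ 11339, b ≡ 493. Check v ∈ {∞, 2, 3, 5, 7, 11, 13, 17, 23, 29}.
v=∞: 11339 > 0 and 493 > 0  ⇒  (a,b)_∞ = +1.
v=5: a=5^-2·(≡4), b=5^0·(≡3) mod 5; (4|5)=+1, (3|5)=-1; (−1)^{-2·0·2}·(+1)^0·(-1)^-2 = +1.
v=13: a=13^2·(≡1), b=13^2·(≡12) mod 13; (1|13)=+1, (12|13)=+1; (−1)^{2·2·6}·(+1)^2·(+1)^2 = +1.
v=2: v_2(a)=2, v_2(b)=-2; units ≡ 3, 5 (mod 8); ε·ε+αω+βω = 1·0+2·1+-2·1 ≡ 0  ⇒  (a,b)_2 = +1.
v=17: a=17^1·(≡15), b=17^-1·(≡5) mod 17; (15|17)=+1, (5|17)=-1; (−1)^{1·-1·8}·(+1)^-1·(-1)^1 = -1.
v=11: a=11^2·(≡1), b=11^2·(≡4) mod 11; (1|11)=+1, (4|11)=+1; (−1)^{2·2·5}·(+1)^2·(+1)^2 = +1.
v=23: a=23^-1·(≡19), b=23^0·(≡14) mod 23; (19|23)=-1, (14|23)=-1; (−1)^{-1·0·11}·(-1)^0·(-1)^-1 = -1.
v=29: a=29^3·(≡14), b=29^1·(≡11) mod 29; (14|29)=-1, (11|29)=-1; (−1)^{3·1·14}·(-1)^1·(-1)^3 = +1.
v=3: a=3^0·(≡2), b=3^-2·(≡1) mod 3; (2|3)=-1, (1|3)=+1; (−1)^{0·-2·1}·(-1)^-2·(+1)^0 = +1.
v=7: a=7^2·(≡3), b=7^0·(≡3) mod 7; (3|7)=-1, (3|7)=-1; (−1)^{2·0·3}·(-1)^0·(-1)^2 = +1.
|Ram(11339, 493)| = 2, even; anisotropic at {17, 23}.

[17, 23]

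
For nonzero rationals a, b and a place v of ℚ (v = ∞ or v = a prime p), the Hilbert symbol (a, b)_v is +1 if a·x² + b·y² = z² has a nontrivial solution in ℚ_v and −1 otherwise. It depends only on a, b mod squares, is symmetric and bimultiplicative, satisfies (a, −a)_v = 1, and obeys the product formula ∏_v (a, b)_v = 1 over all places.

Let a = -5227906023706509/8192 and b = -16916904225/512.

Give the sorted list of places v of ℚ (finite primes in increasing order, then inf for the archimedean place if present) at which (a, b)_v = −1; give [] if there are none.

[13, 23, 29, inf]

Mod squares: a ≡ -190762, b ≡ -2. Check v ∈ {∞, 2, 3, 5, 11, 13, 23, 29}.
v=2: v_2(a)=-13, v_2(b)=-9; units ≡ 3, 7 (mod 8); ε·ε+αω+βω = 1·1+-13·0+-9·1 ≡ 0  ⇒  (a,b)_2 = +1.
v=23: a=23^3·(≡9), b=23^2·(≡10) mod 23; (9|23)=+1, (10|23)=-1; (−1)^{3·2·11}·(+1)^2·(-1)^3 = -1.
v=11: a=11^1·(≡5), b=11^0·(≡9) mod 11; (5|11)=+1, (9|11)=+1; (−1)^{1·0·5}·(+1)^0·(+1)^1 = +1.
v=∞: -190762 < 0 and -2 < 0  ⇒  (a,b)_∞ = -1.
v=29: a=29^3·(≡4), b=29^2·(≡10) mod 29; (4|29)=+1, (10|29)=-1; (−1)^{3·2·14}·(+1)^2·(-1)^3 = -1.
v=5: a=5^0·(≡3), b=5^2·(≡3) mod 5; (3|5)=-1, (3|5)=-1; (−1)^{0·2·2}·(-1)^2·(-1)^0 = +1.
v=3: a=3^6·(≡2), b=3^2·(≡1) mod 3; (2|3)=-1, (1|3)=+1; (−1)^{6·2·1}·(-1)^2·(+1)^6 = +1.
v=13: a=13^3·(≡12), b=13^2·(≡8) mod 13; (12|13)=+1, (8|13)=-1; (−1)^{3·2·6}·(+1)^2·(-1)^3 = -1.
|Ram(-190762, -2)| = 4, even; anisotropic at {13, 23, 29, ∞}.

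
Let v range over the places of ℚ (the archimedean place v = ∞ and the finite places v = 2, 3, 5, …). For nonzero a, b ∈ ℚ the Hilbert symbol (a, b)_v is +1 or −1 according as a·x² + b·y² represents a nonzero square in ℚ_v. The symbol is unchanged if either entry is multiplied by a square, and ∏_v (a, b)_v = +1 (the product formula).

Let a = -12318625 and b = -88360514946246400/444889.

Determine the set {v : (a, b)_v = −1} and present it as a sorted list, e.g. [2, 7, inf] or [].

[11, 13, 17, inf]

(a, b) ≡ (-1705, -2431) mod (ℚ^×)²; places V = {2, 5, 11, 13, 17, 23, 29, 31, ∞}.
(a,b)_11: α=1, u≡2; β=3, v≡6 (mod 11); (2|11)=-1, (6|11)=-1; sign (−1)^1·-1^3·-1^1 = -1.
(a,b)_5: α=3, u≡1; β=2, v≡1 (mod 5); (1|5)=+1, (1|5)=+1; sign (−1)^0·+1^2·+1^3 = +1.
(a,b)_31: α=1, u≡14; β=2, v≡7 (mod 31); (14|31)=+1, (7|31)=+1; sign (−1)^0·+1^2·+1^1 = +1.
(a,b)_23: α=0, u≡14; β=-2, v≡17 (mod 23); (14|23)=-1, (17|23)=-1; sign (−1)^0·-1^-2·-1^0 = +1.
(a,b)_17: α=2, u≡11; β=3, v≡12 (mod 17); (11|17)=-1, (12|17)=-1; sign (−1)^0·-1^3·-1^2 = -1.
(a,b)_29: α=0, u≡24; β=-2, v≡20 (mod 29); (24|29)=+1, (20|29)=+1; sign (−1)^0·+1^-2·+1^0 = +1.
(a,b)_2: α=0, β=8; u≡7, v≡1 (mod 8); ε(u)ε(v)=1·0, αω(v)=0·0, βω(u)=8·0; sum ≡ 0  ⇒  +1.
(a,b)_∞: sgn(-1705)=−, sgn(-2431)=−, so -1.
(a,b)_13: α=0, u≡6; β=3, v≡2 (mod 13); (6|13)=-1, (2|13)=-1; sign (−1)^0·-1^3·-1^0 = -1.
Ram(-1705, -2431) = {11, 13, 17, ∞}; no ℚ_11-point on the conic.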